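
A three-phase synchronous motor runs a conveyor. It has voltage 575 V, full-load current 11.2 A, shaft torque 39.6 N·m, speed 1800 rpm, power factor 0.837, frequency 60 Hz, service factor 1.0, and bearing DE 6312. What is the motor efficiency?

ω = 2π × 1800/60 = 188.5 rad/s; P_out = τω = 39.6 × 188.5 = 7465 W
P_in = √3·V_L·I_L·cosφ = 1.732 × 575 × 11.2 × 0.837 = 9336 W
η = P_out / P_in = 7465 / 9336 = 0.800 = 80.0%

80.0 %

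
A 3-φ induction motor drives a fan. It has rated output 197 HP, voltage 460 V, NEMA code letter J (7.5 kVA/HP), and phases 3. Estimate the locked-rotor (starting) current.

S_LR = 7.5 × 197 = 1477.5 kVA
I_LR = S_LR/(√3·V_L) = 1477500/(1.732×460) = 1850 A

1850 A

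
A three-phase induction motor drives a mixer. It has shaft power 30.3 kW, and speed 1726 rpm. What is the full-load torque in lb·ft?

124 lb·ft

ω = 2π × 1726/60 = 180.7 rad/s
τ = P/ω = 30300/180.7 = 167.7 N·m
In lb·ft: 167.7/1.356 = 124 lb·ft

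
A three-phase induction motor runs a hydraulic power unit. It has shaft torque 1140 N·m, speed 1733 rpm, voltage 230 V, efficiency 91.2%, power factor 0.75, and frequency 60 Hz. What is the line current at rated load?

759 A

ω = 2π×1733/60 = 181.5 rad/s; P_out = τω = 1140 × 181.5 = 206910 W
P_in = P_out / η = 206910 / 0.912 = 226875 W
I_L = P_in / (√3·V_L·cosφ) = 226875 / (1.732 × 230 × 0.75) = 759 A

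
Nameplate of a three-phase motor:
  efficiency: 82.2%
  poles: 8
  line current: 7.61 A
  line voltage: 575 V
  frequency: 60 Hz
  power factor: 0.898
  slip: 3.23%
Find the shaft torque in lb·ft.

P_in = √3·V·I·cosφ = 1.732 × 575 × 7.61 × 0.898 = 6806 W
P_out = η·P_in = 0.822 × 6806 = 5595 W
n_s = 120×60/8 = 900 rpm; n = 900×(1−0.0323) = 871 rpm
ω = 2π×871/60 = 91.21 rad/s
τ = P_out/ω = 5595/91.21 = 61.34 N·m
In lb·ft: 61.34/1.356 = 45.2 lb·ft

45.2 lb·ft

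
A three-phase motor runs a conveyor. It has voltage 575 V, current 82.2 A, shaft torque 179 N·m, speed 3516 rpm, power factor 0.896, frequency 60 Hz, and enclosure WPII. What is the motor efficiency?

89.9 %

ω = 2π × 3516/60 = 368.2 rad/s; P_out = τω = 179 × 368.2 = 65908 W
P_in = √3·V_L·I_L·cosφ = 1.732 × 575 × 82.2 × 0.896 = 73349 W
η = P_out / P_in = 65908 / 73349 = 0.899 = 89.9%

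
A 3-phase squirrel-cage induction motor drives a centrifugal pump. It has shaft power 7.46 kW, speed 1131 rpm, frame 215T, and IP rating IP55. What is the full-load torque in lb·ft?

46.5 lb·ft

ω = 2π × 1131/60 = 118.4 rad/s
τ = P/ω = 7460/118.4 = 63.01 N·m
In lb·ft: 63.01/1.356 = 46.5 lb·ft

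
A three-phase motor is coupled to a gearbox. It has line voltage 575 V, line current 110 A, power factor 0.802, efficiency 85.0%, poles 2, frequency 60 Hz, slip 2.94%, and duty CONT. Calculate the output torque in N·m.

P_in = √3·V·I·cosφ = 1.732 × 575 × 110 × 0.802 = 87858 W
P_out = η·P_in = 0.85 × 87858 = 74679 W
n_s = 120×60/2 = 3600 rpm; n = 3600×(1−0.0294) = 3494 rpm
ω = 2π×3494/60 = 365.9 rad/s
τ = P_out/ω = 74679/365.9 = 204 N·m

204 N·m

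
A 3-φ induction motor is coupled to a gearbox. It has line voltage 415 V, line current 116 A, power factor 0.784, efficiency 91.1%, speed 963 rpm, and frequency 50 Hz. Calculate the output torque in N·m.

591 N·m

P_in = √3·V·I·cosφ = 1.732 × 415 × 116 × 0.784 = 65369 W
P_out = η·P_in = 0.911 × 65369 = 59551 W
n = 963 rpm
ω = 2π×963/60 = 100.8 rad/s
τ = P_out/ω = 59551/100.8 = 591 N·m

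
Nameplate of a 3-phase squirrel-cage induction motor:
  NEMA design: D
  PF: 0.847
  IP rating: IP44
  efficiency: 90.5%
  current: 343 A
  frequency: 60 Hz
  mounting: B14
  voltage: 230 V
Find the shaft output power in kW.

P_in = √3·V·I·cosφ = 1.732 × 230 × 343 × 0.847 = 115732 W
P_out = η·P_in = 0.905 × 115732 = 104737 W

105 kW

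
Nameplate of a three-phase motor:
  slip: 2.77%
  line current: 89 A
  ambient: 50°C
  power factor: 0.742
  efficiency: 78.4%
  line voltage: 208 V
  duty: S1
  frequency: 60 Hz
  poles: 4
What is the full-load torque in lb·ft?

P_in = √3·V·I·cosφ = 1.732 × 208 × 89 × 0.742 = 23791 W
P_out = η·P_in = 0.784 × 23791 = 18652 W
n_s = 120×60/4 = 1800 rpm; n = 1800×(1−0.0277) = 1750 rpm
ω = 2π×1750/60 = 183.3 rad/s
τ = P_out/ω = 18652/183.3 = 101.8 N·m
In lb·ft: 101.8/1.356 = 75.1 lb·ft

75.1 lb·ft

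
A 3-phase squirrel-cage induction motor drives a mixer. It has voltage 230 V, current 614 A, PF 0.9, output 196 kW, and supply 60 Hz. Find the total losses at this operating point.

24.1 kW

P_in = √3·V·I·cosφ = 1.732×230×614×0.9 = 220134 W
P_out = 196000 W
Losses = P_in − P_out = 220134 − 196000 = 24134 W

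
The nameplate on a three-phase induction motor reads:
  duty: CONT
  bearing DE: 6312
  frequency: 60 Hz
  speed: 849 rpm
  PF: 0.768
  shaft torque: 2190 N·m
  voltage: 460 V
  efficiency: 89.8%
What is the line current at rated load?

ω = 2π×849/60 = 88.91 rad/s; P_out = τω = 2190 × 88.91 = 194713 W
P_in = P_out / η = 194713 / 0.898 = 216830 W
I_L = P_in / (√3·V_L·cosφ) = 216830 / (1.732 × 460 × 0.768) = 354 A

354 A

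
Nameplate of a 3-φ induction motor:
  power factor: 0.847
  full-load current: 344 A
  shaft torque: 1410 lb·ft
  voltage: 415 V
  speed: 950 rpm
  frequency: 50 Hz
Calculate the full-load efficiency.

τ = 1410 lb·ft × 1.356 = 1912 N·m
ω = 2π × 950/60 = 99.48 rad/s; P_out = τω = 1912 × 99.48 = 190206 W
P_in = √3·V_L·I_L·cosφ = 1.732 × 415 × 344 × 0.847 = 209429 W
η = P_out / P_in = 190206 / 209429 = 0.908 = 90.8%

90.8 %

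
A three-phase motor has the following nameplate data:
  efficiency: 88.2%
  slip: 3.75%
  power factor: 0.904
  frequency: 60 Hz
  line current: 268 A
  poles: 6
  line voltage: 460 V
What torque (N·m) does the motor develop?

1410 N·m

P_in = √3·V·I·cosφ = 1.732 × 460 × 268 × 0.904 = 193023 W
P_out = η·P_in = 0.882 × 193023 = 170246 W
n_s = 120×60/6 = 1200 rpm; n = 1200×(1−0.0375) = 1155 rpm
ω = 2π×1155/60 = 121 rad/s
τ = P_out/ω = 170246/121 = 1410 N·m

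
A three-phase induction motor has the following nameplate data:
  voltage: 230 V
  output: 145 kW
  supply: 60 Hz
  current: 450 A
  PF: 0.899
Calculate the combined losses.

P_in = √3·V·I·cosφ = 1.732×230×450×0.899 = 161157 W
P_out = 145000 W
Losses = P_in − P_out = 161157 − 145000 = 16157 W

16.2 kW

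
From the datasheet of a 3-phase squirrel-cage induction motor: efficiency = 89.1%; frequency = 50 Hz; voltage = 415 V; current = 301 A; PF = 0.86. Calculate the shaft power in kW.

P_in = √3·V·I·cosφ = 1.732 × 415 × 301 × 0.86 = 186063 W
P_out = η·P_in = 0.891 × 186063 = 165782 W

166 kW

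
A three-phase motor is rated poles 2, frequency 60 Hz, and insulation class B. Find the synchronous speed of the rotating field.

3600 rpm

n_s = 120f/p = 120×60/2 = 3600 rpm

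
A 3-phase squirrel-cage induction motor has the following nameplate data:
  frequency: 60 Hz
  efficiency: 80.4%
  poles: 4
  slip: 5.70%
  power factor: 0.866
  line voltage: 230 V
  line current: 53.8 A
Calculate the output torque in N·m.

84 N·m

P_in = √3·V·I·cosφ = 1.732 × 230 × 53.8 × 0.866 = 18560 W
P_out = η·P_in = 0.804 × 18560 = 14922 W
n_s = 120×60/4 = 1800 rpm; n = 1800×(1−0.057) = 1697 rpm
ω = 2π×1697/60 = 177.7 rad/s
τ = P_out/ω = 14922/177.7 = 84 N·m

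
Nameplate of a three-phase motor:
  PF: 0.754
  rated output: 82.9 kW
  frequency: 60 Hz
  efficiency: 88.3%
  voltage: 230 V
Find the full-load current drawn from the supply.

P_out = 82.9 kW = 82900 W
P_in = P_out / η = 82900 / 0.883 = 93884 W
I_L = P_in / (√3·V_L·cosφ) = 93884 / (1.732 × 230 × 0.754) = 313 A

313 A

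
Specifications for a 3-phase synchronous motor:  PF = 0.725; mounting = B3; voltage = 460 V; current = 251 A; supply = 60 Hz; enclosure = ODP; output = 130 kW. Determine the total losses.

15000 W

P_in = √3·V·I·cosφ = 1.732×460×251×0.725 = 144983 W
P_out = 130000 W
Losses = P_in − P_out = 144983 − 130000 = 14983 W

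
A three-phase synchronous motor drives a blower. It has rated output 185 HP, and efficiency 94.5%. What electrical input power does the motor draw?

P_out = 185 × 746 = 138010 W
P_in = P_out/η = 138010/0.945 = 146042 W = 146 kW

146 kW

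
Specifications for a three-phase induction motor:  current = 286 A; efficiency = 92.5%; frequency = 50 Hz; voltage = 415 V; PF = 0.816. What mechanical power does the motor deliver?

155 kW

P_in = √3·V·I·cosφ = 1.732 × 415 × 286 × 0.816 = 167746 W
P_out = η·P_in = 0.925 × 167746 = 155165 W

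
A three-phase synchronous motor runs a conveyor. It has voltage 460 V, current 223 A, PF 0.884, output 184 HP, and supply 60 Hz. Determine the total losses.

P_in = √3·V·I·cosφ = 1.732×460×223×0.884 = 157059 W
P_out = 184×746 = 137264 W
Losses = P_in − P_out = 157059 − 137264 = 19795 W

19.8 kW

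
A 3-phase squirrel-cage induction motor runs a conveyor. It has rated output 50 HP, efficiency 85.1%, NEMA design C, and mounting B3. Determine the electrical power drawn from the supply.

43.8 kW

P_out = 50 × 746 = 37300 W
P_in = P_out/η = 37300/0.851 = 43831 W = 43.8 kW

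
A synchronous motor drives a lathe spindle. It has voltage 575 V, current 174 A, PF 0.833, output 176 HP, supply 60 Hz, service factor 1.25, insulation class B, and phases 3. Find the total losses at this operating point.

P_in = √3·V·I·cosφ = 1.732×575×174×0.833 = 144348 W
P_out = 176×746 = 131296 W
Losses = P_in − P_out = 144348 − 131296 = 13052 W

13100 W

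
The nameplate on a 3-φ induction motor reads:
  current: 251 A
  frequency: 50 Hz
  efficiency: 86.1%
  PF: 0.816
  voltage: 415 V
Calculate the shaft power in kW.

127 kW

P_in = √3·V·I·cosφ = 1.732 × 415 × 251 × 0.816 = 147218 W
P_out = η·P_in = 0.861 × 147218 = 126755 W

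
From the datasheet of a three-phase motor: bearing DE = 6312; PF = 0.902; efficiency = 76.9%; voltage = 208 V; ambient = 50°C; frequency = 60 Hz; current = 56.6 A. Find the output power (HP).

19 HP

P_in = √3·V·I·cosφ = 1.732 × 208 × 56.6 × 0.902 = 18392 W
P_out = η·P_in = 0.769 × 18392 = 14143 W
= 14143/746 = 19 HP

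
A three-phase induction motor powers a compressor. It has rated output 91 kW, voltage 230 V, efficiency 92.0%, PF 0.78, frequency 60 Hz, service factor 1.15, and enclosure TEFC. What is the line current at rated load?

318 A

P_out = 91 kW = 91000 W
P_in = P_out / η = 91000 / 0.920 = 98913 W
I_L = P_in / (√3·V_L·cosφ) = 98913 / (1.732 × 230 × 0.78) = 318 A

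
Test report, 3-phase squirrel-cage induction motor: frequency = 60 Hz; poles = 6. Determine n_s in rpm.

n_s = 120f/p = 120×60/6 = 1200 rpm

1200 rpm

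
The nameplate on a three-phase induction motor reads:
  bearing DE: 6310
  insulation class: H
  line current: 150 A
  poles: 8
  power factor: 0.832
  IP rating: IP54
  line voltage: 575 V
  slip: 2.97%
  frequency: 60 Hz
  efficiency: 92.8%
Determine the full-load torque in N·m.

P_in = √3·V·I·cosφ = 1.732 × 575 × 150 × 0.832 = 124288 W
P_out = η·P_in = 0.928 × 124288 = 115339 W
n_s = 120×60/8 = 900 rpm; n = 900×(1−0.0297) = 873 rpm
ω = 2π×873/60 = 91.42 rad/s
τ = P_out/ω = 115339/91.42 = 1260 N·m

1260 N·m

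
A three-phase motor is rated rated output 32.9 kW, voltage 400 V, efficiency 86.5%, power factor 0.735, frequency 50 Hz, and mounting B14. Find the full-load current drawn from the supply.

P_out = 32.9 kW = 32900 W
P_in = P_out / η = 32900 / 0.865 = 38035 W
I_L = P_in / (√3·V_L·cosφ) = 38035 / (1.732 × 400 × 0.735) = 74.7 A

74.7 A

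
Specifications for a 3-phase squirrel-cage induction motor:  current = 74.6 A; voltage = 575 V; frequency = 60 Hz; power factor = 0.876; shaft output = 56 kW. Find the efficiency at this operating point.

P_out = 56 kW = 56000 W
P_in = √3·V_L·I_L·cosφ = 1.732 × 575 × 74.6 × 0.876 = 65082 W
η = P_out / P_in = 56000 / 65082 = 0.860 = 86.0%

86.0 %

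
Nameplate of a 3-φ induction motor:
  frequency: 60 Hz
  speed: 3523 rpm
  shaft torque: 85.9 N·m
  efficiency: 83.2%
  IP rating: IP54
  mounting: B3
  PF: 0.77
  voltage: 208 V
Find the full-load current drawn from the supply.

137 A

ω = 2π×3523/60 = 368.9 rad/s; P_out = τω = 85.9 × 368.9 = 31689 W
P_in = P_out / η = 31689 / 0.832 = 38088 W
I_L = P_in / (√3·V_L·cosφ) = 38088 / (1.732 × 208 × 0.77) = 137 A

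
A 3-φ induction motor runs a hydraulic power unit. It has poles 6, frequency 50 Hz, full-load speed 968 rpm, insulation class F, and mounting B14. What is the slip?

3.20 %

n_s = 120f/p = 120×50/6 = 1000 rpm
s = (n_s − n)/n_s = (1000 − 968)/1000 = 0.0320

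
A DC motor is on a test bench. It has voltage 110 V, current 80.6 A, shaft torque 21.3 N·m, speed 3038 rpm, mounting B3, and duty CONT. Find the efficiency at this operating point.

ω = 2π × 3038/60 = 318.1 rad/s; P_out = τω = 21.3 × 318.1 = 6776 W
P_in = V·I = 110 × 80.6 = 8866 W
η = P_out / P_in = 6776 / 8866 = 0.764 = 76.4%

76.4 %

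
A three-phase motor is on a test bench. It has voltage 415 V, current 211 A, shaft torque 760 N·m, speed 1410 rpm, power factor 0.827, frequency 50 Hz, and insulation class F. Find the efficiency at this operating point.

89.5 %

ω = 2π × 1410/60 = 147.7 rad/s; P_out = τω = 760 × 147.7 = 112252 W
P_in = √3·V_L·I_L·cosφ = 1.732 × 415 × 211 × 0.827 = 125425 W
η = P_out / P_in = 112252 / 125425 = 0.895 = 89.5%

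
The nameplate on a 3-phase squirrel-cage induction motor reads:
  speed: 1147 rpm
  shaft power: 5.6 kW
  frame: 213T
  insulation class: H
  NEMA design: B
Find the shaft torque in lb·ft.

ω = 2π × 1147/60 = 120.1 rad/s
τ = P/ω = 5600/120.1 = 46.63 N·m
In lb·ft: 46.63/1.356 = 34.4 lb·ft

34.4 lb·ft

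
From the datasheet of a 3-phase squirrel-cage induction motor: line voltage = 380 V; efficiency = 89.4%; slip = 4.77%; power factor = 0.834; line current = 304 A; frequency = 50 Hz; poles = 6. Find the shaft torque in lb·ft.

P_in = √3·V·I·cosφ = 1.732 × 380 × 304 × 0.834 = 166867 W
P_out = η·P_in = 0.894 × 166867 = 149179 W
n_s = 120×50/6 = 1000 rpm; n = 1000×(1−0.0477) = 952 rpm
ω = 2π×952/60 = 99.69 rad/s
τ = P_out/ω = 149179/99.69 = 1496 N·m
In lb·ft: 1496/1.356 = 1100 lb·ft

1100 lb·ft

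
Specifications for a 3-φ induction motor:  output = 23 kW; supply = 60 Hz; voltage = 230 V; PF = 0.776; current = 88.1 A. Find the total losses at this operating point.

4230 W

P_in = √3·V·I·cosφ = 1.732×230×88.1×0.776 = 27234 W
P_out = 23000 W
Losses = P_in − P_out = 27234 − 23000 = 4234 W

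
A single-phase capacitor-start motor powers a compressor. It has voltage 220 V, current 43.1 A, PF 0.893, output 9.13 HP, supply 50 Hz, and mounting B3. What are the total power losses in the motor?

1660 W

P_in = V·I·cosφ = 220×43.1×0.893 = 8467 W
P_out = 9.13×746 = 6811 W
Losses = P_in − P_out = 8467 − 6811 = 1656 W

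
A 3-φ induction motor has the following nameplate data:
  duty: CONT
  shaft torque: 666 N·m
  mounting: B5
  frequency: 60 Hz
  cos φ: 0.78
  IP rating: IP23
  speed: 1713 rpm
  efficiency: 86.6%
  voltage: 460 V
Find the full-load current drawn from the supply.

ω = 2π×1713/60 = 179.4 rad/s; P_out = τω = 666 × 179.4 = 119480 W
P_in = P_out / η = 119480 / 0.866 = 137968 W
I_L = P_in / (√3·V_L·cosφ) = 137968 / (1.732 × 460 × 0.78) = 222 A

222 A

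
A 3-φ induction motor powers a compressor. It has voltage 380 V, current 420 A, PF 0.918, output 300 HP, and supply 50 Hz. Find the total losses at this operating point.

P_in = √3·V·I·cosφ = 1.732×380×420×0.918 = 253760 W
P_out = 300×746 = 223800 W
Losses = P_in − P_out = 253760 − 223800 = 29960 W

30 kW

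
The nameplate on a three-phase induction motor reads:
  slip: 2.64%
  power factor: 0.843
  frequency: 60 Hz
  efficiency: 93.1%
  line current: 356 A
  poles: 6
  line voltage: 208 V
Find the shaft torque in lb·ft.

P_in = √3·V·I·cosφ = 1.732 × 208 × 356 × 0.843 = 108116 W
P_out = η·P_in = 0.931 × 108116 = 100656 W
n_s = 120×60/6 = 1200 rpm; n = 1200×(1−0.0264) = 1168 rpm
ω = 2π×1168/60 = 122.3 rad/s
τ = P_out/ω = 100656/122.3 = 823 N·m
In lb·ft: 823/1.356 = 607 lb·ft

607 lb·ft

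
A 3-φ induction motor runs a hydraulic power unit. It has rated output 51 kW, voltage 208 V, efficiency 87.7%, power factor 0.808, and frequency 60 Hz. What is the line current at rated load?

200 A

P_out = 51 kW = 51000 W
P_in = P_out / η = 51000 / 0.877 = 58153 W
I_L = P_in / (√3·V_L·cosφ) = 58153 / (1.732 × 208 × 0.808) = 200 A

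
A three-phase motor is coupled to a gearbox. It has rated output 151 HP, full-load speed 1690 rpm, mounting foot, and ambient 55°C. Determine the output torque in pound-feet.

469 lb·ft

P_out = 151 × 746 = 112646 W
ω = 2π × 1690/60 = 177 rad/s
τ = P_out/ω = 112646/177 = 636.4 N·m
In lb·ft: 636.4/1.356 = 469 lb·ft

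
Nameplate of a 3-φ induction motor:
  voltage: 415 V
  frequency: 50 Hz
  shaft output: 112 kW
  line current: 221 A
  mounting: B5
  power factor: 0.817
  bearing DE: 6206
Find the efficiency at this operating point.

86.3 %

P_out = 112 kW = 112000 W
P_in = √3·V_L·I_L·cosφ = 1.732 × 415 × 221 × 0.817 = 129781 W
η = P_out / P_in = 112000 / 129781 = 0.863 = 86.3%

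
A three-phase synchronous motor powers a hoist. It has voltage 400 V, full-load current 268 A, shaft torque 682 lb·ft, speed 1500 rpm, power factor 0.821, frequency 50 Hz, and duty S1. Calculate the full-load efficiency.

95.3 %

τ = 682 lb·ft × 1.356 = 924.8 N·m
ω = 2π × 1500/60 = 157.1 rad/s; P_out = τω = 924.8 × 157.1 = 145286 W
P_in = √3·V_L·I_L·cosφ = 1.732 × 400 × 268 × 0.821 = 152435 W
η = P_out / P_in = 145286 / 152435 = 0.953 = 95.3%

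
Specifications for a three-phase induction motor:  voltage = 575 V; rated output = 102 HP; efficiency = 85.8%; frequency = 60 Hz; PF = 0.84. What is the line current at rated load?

P_out = 102 × 746 = 76092 W
P_in = P_out / η = 76092 / 0.858 = 88685 W
I_L = P_in / (√3·V_L·cosφ) = 88685 / (1.732 × 575 × 0.84) = 106 A

106 A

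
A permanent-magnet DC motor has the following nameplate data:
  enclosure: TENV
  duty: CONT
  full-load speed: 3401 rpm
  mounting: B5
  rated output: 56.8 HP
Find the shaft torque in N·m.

P_out = 56.8 × 746 = 42373 W
ω = 2π × 3401/60 = 356.2 rad/s
τ = P_out/ω = 42373/356.2 = 119 N·m

119 N·m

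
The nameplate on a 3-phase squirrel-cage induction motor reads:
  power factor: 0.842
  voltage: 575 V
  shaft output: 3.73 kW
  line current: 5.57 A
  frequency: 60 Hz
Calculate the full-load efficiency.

P_out = 3.73 kW = 3730 W
P_in = √3·V_L·I_L·cosφ = 1.732 × 575 × 5.57 × 0.842 = 4671 W
η = P_out / P_in = 3730 / 4671 = 0.799 = 79.9%

79.9 %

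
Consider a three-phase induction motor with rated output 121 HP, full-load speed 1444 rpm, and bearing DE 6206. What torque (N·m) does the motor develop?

P_out = 121 × 746 = 90266 W
ω = 2π × 1444/60 = 151.2 rad/s
τ = P_out/ω = 90266/151.2 = 597 N·m

597 N·m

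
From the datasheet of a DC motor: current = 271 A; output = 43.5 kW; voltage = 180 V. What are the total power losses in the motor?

5280 W

P_in = V·I = 180×271 = 48780 W
P_out = 43500 W
Losses = P_in − P_out = 48780 − 43500 = 5280 W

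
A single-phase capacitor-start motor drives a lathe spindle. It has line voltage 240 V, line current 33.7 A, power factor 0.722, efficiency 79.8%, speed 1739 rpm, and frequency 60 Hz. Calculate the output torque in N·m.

P_in = V·I·cosφ = 240 × 33.7 × 0.722 = 5840 W
P_out = η·P_in = 0.798 × 5840 = 4660 W
n = 1739 rpm
ω = 2π×1739/60 = 182.1 rad/s
τ = P_out/ω = 4660/182.1 = 25.6 N·m

25.6 N·m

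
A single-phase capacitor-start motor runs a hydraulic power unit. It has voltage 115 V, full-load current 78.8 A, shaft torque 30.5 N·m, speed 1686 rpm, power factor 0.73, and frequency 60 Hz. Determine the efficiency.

ω = 2π × 1686/60 = 176.6 rad/s; P_out = τω = 30.5 × 176.6 = 5386 W
P_in = V·I·cosφ = 115 × 78.8 × 0.73 = 6615 W
η = P_out / P_in = 5386 / 6615 = 0.814 = 81.4%

81.4 %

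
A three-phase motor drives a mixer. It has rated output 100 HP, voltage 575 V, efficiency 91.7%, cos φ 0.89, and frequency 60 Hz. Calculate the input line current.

91.8 A

P_out = 100 × 746 = 74600 W
P_in = P_out / η = 74600 / 0.917 = 81352 W
I_L = P_in / (√3·V_L·cosφ) = 81352 / (1.732 × 575 × 0.89) = 91.8 A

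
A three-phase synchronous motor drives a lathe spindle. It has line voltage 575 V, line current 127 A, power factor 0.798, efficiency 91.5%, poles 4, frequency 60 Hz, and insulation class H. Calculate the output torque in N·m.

P_in = √3·V·I·cosφ = 1.732 × 575 × 127 × 0.798 = 100930 W
P_out = η·P_in = 0.915 × 100930 = 92351 W
n = n_s = 120×60/4 = 1800 rpm (synchronous)
ω = 2π×1800/60 = 188.5 rad/s
τ = P_out/ω = 92351/188.5 = 490 N·m

490 N·m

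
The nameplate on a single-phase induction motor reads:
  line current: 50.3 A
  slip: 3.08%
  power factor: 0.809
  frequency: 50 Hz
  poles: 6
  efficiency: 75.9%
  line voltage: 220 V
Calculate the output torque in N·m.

P_in = V·I·cosφ = 220 × 50.3 × 0.809 = 8952 W
P_out = η·P_in = 0.759 × 8952 = 6795 W
n_s = 120×50/6 = 1000 rpm; n = 1000×(1−0.0308) = 969 rpm
ω = 2π×969/60 = 101.5 rad/s
τ = P_out/ω = 6795/101.5 = 66.9 N·m

66.9 N·m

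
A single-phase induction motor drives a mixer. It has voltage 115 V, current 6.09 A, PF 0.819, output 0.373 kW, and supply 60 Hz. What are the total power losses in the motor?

201 W

P_in = V·I·cosφ = 115×6.09×0.819 = 574 W
P_out = 373 W
Losses = P_in − P_out = 574 − 373 = 201 W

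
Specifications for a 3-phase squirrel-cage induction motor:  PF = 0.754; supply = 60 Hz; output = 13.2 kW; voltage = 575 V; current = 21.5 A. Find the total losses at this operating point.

P_in = √3·V·I·cosφ = 1.732×575×21.5×0.754 = 16145 W
P_out = 13200 W
Losses = P_in − P_out = 16145 − 13200 = 2945 W

2.95 kW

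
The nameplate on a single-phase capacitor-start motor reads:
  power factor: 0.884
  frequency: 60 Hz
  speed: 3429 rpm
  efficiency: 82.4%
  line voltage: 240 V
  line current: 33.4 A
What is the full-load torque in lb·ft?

12 lb·ft

P_in = V·I·cosφ = 240 × 33.4 × 0.884 = 7086 W
P_out = η·P_in = 0.824 × 7086 = 5839 W
n = 3429 rpm
ω = 2π×3429/60 = 359.1 rad/s
τ = P_out/ω = 5839/359.1 = 16.26 N·m
In lb·ft: 16.26/1.356 = 12 lb·ft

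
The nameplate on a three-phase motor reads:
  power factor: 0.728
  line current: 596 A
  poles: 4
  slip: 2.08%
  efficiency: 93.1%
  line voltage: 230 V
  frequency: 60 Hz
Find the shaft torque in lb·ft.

P_in = √3·V·I·cosφ = 1.732 × 230 × 596 × 0.728 = 172844 W
P_out = η·P_in = 0.931 × 172844 = 160918 W
n_s = 120×60/4 = 1800 rpm; n = 1800×(1−0.0208) = 1763 rpm
ω = 2π×1763/60 = 184.6 rad/s
τ = P_out/ω = 160918/184.6 = 871.7 N·m
In lb·ft: 871.7/1.356 = 643 lb·ft

643 lb·ft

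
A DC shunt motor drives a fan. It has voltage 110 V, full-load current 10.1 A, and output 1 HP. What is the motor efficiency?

67.1 %

P_out = 1 × 746 = 746 W
P_in = V·I = 110 × 10.1 = 1111 W
η = P_out / P_in = 746 / 1111 = 0.671 = 67.1%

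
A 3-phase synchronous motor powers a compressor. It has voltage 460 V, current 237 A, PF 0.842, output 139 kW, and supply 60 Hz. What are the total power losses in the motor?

P_in = √3·V·I·cosφ = 1.732×460×237×0.842 = 158989 W
P_out = 139000 W
Losses = P_in − P_out = 158989 − 139000 = 19989 W

20 kW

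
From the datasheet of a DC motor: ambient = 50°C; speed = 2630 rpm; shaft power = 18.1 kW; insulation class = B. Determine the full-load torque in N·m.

65.7 N·m

ω = 2π × 2630/60 = 275.4 rad/s
τ = P/ω = 18100/275.4 = 65.7 N·m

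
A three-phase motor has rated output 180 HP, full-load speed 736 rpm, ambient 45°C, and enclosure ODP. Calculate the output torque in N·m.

P_out = 180 × 746 = 134280 W
ω = 2π × 736/60 = 77.07 rad/s
τ = P_out/ω = 134280/77.07 = 1740 N·m

1740 N·m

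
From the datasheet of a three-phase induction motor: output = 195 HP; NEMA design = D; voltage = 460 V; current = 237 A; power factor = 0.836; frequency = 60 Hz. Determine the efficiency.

P_out = 195 × 746 = 145470 W
P_in = √3·V_L·I_L·cosφ = 1.732 × 460 × 237 × 0.836 = 157856 W
η = P_out / P_in = 145470 / 157856 = 0.922 = 92.2%

92.2 %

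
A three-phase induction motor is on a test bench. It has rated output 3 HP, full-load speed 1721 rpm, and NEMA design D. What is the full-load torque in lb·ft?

P_out = 3 × 746 = 2238 W
ω = 2π × 1721/60 = 180.2 rad/s
τ = P_out/ω = 2238/180.2 = 12.42 N·m
In lb·ft: 12.42/1.356 = 9.16 lb·ft

9.16 lb·ft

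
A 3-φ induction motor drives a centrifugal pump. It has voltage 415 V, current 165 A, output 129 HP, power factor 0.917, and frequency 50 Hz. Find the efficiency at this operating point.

P_out = 129 × 746 = 96234 W
P_in = √3·V_L·I_L·cosφ = 1.732 × 415 × 165 × 0.917 = 108755 W
η = P_out / P_in = 96234 / 108755 = 0.885 = 88.5%

88.5 %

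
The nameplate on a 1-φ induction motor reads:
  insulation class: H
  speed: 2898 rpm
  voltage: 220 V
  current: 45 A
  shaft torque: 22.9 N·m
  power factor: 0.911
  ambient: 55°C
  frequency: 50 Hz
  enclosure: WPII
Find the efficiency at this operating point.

ω = 2π × 2898/60 = 303.5 rad/s; P_out = τω = 22.9 × 303.5 = 6950 W
P_in = V·I·cosφ = 220 × 45 × 0.911 = 9019 W
η = P_out / P_in = 6950 / 9019 = 0.771 = 77.1%

77.1 %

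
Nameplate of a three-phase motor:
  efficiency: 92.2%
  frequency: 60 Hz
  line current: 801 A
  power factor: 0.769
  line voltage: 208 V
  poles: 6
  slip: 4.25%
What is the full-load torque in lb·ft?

P_in = √3·V·I·cosφ = 1.732 × 208 × 801 × 0.769 = 221907 W
P_out = η·P_in = 0.922 × 221907 = 204598 W
n_s = 120×60/6 = 1200 rpm; n = 1200×(1−0.0425) = 1149 rpm
ω = 2π×1149/60 = 120.3 rad/s
τ = P_out/ω = 204598/120.3 = 1701 N·m
In lb·ft: 1701/1.356 = 1250 lb·ft

1250 lb·ft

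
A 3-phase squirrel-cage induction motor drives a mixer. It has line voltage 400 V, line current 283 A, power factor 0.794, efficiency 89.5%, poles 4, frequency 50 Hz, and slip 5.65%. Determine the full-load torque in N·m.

P_in = √3·V·I·cosφ = 1.732 × 400 × 283 × 0.794 = 155674 W
P_out = η·P_in = 0.895 × 155674 = 139328 W
n_s = 120×50/4 = 1500 rpm; n = 1500×(1−0.0565) = 1415 rpm
ω = 2π×1415/60 = 148.2 rad/s
τ = P_out/ω = 139328/148.2 = 940 N·m

940 N·m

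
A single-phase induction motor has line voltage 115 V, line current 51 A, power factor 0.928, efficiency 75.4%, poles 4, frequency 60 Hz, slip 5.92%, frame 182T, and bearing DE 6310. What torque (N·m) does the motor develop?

P_in = V·I·cosφ = 115 × 51 × 0.928 = 5443 W
P_out = η·P_in = 0.754 × 5443 = 4104 W
n_s = 120×60/4 = 1800 rpm; n = 1800×(1−0.0592) = 1693 rpm
ω = 2π×1693/60 = 177.3 rad/s
τ = P_out/ω = 4104/177.3 = 23.1 N·m

23.1 N·m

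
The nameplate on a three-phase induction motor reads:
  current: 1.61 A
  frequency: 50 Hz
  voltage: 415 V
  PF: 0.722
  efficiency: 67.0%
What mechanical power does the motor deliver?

P_in = √3·V·I·cosφ = 1.732 × 415 × 1.61 × 0.722 = 836 W
P_out = η·P_in = 0.67 × 836 = 560 W

0.56 kW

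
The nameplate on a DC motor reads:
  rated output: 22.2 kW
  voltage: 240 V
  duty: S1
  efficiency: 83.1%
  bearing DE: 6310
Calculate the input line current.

P_out = 22.2 kW = 22200 W
P_in = P_out / η = 22200 / 0.831 = 26715 W
I = P_in / V = 26715 / 240 = 111 A

111 A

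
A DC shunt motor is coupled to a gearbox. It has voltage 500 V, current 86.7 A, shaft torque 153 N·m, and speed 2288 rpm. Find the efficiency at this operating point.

84.6 %

ω = 2π × 2288/60 = 239.6 rad/s; P_out = τω = 153 × 239.6 = 36659 W
P_in = V·I = 500 × 86.7 = 43350 W
η = P_out / P_in = 36659 / 43350 = 0.846 = 84.6%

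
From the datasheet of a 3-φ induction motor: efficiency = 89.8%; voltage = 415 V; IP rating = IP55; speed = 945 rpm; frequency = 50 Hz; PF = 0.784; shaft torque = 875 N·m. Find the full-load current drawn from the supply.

171 A

ω = 2π×945/60 = 98.96 rad/s; P_out = τω = 875 × 98.96 = 86590 W
P_in = P_out / η = 86590 / 0.898 = 96425 W
I_L = P_in / (√3·V_L·cosφ) = 96425 / (1.732 × 415 × 0.784) = 171 A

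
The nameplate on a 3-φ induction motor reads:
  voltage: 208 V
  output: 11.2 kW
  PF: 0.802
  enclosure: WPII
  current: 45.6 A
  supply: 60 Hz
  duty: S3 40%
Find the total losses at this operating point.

P_in = √3·V·I·cosφ = 1.732×208×45.6×0.802 = 13175 W
P_out = 11200 W
Losses = P_in − P_out = 13175 − 11200 = 1975 W

1980 W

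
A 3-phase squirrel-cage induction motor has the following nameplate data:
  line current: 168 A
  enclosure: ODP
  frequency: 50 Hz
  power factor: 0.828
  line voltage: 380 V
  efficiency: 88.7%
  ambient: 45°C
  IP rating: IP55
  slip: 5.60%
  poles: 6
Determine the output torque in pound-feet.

P_in = √3·V·I·cosφ = 1.732 × 380 × 168 × 0.828 = 91553 W
P_out = η·P_in = 0.887 × 91553 = 81208 W
n_s = 120×50/6 = 1000 rpm; n = 1000×(1−0.056) = 944 rpm
ω = 2π×944/60 = 98.86 rad/s
τ = P_out/ω = 81208/98.86 = 821.4 N·m
In lb·ft: 821.4/1.356 = 606 lb·ft

606 lb·ft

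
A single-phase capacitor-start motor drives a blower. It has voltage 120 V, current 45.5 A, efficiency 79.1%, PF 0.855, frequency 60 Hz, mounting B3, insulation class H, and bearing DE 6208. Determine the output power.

P_in = V·I·cosφ = 120 × 45.5 × 0.855 = 4668 W
P_out = η·P_in = 0.791 × 4668 = 3692 W

3.69 kW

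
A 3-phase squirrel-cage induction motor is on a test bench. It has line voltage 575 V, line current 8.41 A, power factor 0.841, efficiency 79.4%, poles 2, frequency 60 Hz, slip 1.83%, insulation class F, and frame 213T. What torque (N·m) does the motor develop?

15.1 N·m

P_in = √3·V·I·cosφ = 1.732 × 575 × 8.41 × 0.841 = 7044 W
P_out = η·P_in = 0.794 × 7044 = 5593 W
n_s = 120×60/2 = 3600 rpm; n = 3600×(1−0.0183) = 3534 rpm
ω = 2π×3534/60 = 370.1 rad/s
τ = P_out/ω = 5593/370.1 = 15.1 N·m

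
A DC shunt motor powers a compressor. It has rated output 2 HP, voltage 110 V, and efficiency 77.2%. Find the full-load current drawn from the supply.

17.6 A

P_out = 2 × 746 = 1492 W
P_in = P_out / η = 1492 / 0.772 = 1933 W
I = P_in / V = 1933 / 110 = 17.6 A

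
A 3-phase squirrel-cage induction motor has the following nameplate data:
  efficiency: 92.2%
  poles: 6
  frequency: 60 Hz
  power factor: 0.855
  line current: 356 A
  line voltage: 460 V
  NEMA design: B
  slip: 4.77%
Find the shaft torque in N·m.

1870 N·m

P_in = √3·V·I·cosφ = 1.732 × 460 × 356 × 0.855 = 242506 W
P_out = η·P_in = 0.922 × 242506 = 223591 W
n_s = 120×60/6 = 1200 rpm; n = 1200×(1−0.0477) = 1143 rpm
ω = 2π×1143/60 = 119.7 rad/s
τ = P_out/ω = 223591/119.7 = 1870 N·m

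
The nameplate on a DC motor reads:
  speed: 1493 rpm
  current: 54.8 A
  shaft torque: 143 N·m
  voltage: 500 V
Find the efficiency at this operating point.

81.6 %

ω = 2π × 1493/60 = 156.3 rad/s; P_out = τω = 143 × 156.3 = 22351 W
P_in = V·I = 500 × 54.8 = 27400 W
η = P_out / P_in = 22351 / 27400 = 0.816 = 81.6%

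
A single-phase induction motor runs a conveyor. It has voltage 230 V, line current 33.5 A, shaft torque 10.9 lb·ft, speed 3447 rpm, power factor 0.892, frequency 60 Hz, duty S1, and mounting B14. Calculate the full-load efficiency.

τ = 10.9 lb·ft × 1.356 = 14.78 N·m
ω = 2π × 3447/60 = 361 rad/s; P_out = τω = 14.78 × 361 = 5336 W
P_in = V·I·cosφ = 230 × 33.5 × 0.892 = 6873 W
η = P_out / P_in = 5336 / 6873 = 0.776 = 77.6%

77.6 %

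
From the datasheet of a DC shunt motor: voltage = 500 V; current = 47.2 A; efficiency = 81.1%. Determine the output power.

19.1 kW

P_in = V·I = 500 × 47.2 = 23600 W
P_out = η·P_in = 0.811 × 23600 = 19140 W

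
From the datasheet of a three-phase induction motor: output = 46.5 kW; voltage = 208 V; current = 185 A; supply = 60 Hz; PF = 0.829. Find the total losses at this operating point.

P_in = √3·V·I·cosφ = 1.732×208×185×0.829 = 55251 W
P_out = 46500 W
Losses = P_in − P_out = 55251 − 46500 = 8751 W

8.75 kW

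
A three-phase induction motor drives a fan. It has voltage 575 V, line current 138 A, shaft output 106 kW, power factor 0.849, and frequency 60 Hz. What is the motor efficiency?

P_out = 106 kW = 106000 W
P_in = √3·V_L·I_L·cosφ = 1.732 × 575 × 138 × 0.849 = 116682 W
η = P_out / P_in = 106000 / 116682 = 0.908 = 90.8%

90.8 %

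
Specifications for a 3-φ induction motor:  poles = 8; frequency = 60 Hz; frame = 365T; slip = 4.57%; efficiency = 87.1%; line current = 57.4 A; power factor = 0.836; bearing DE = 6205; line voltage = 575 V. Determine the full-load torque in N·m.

P_in = √3·V·I·cosφ = 1.732 × 575 × 57.4 × 0.836 = 47790 W
P_out = η·P_in = 0.871 × 47790 = 41625 W
n_s = 120×60/8 = 900 rpm; n = 900×(1−0.0457) = 859 rpm
ω = 2π×859/60 = 89.95 rad/s
τ = P_out/ω = 41625/89.95 = 463 N·m

463 N·m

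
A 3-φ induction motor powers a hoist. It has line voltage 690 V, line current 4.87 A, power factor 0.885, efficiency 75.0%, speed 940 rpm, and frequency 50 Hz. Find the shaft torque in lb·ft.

28.9 lb·ft

P_in = √3·V·I·cosφ = 1.732 × 690 × 4.87 × 0.885 = 5151 W
P_out = η·P_in = 0.75 × 5151 = 3863 W
n = 940 rpm
ω = 2π×940/60 = 98.44 rad/s
τ = P_out/ω = 3863/98.44 = 39.24 N·m
In lb·ft: 39.24/1.356 = 28.9 lb·ft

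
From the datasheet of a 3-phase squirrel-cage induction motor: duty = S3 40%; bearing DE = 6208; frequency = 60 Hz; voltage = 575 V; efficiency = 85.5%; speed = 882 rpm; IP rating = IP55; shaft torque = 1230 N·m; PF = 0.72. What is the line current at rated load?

185 A

ω = 2π×882/60 = 92.36 rad/s; P_out = τω = 1230 × 92.36 = 113603 W
P_in = P_out / η = 113603 / 0.855 = 132869 W
I_L = P_in / (√3·V_L·cosφ) = 132869 / (1.732 × 575 × 0.72) = 185 A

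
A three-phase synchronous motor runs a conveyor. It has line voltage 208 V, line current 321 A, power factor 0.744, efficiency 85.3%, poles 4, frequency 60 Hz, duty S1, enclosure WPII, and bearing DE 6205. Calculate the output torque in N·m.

P_in = √3·V·I·cosφ = 1.732 × 208 × 321 × 0.744 = 86038 W
P_out = η·P_in = 0.853 × 86038 = 73390 W
n = n_s = 120×60/4 = 1800 rpm (synchronous)
ω = 2π×1800/60 = 188.5 rad/s
τ = P_out/ω = 73390/188.5 = 389 N·m

389 N·m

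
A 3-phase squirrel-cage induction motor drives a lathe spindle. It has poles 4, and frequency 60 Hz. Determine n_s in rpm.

1800 rpm

n_s = 120f/p = 120×60/4 = 1800 rpm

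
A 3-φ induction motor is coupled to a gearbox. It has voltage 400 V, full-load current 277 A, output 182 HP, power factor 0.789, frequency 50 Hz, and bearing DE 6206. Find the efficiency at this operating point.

P_out = 182 × 746 = 135772 W
P_in = √3·V_L·I_L·cosφ = 1.732 × 400 × 277 × 0.789 = 151414 W
η = P_out / P_in = 135772 / 151414 = 0.897 = 89.7%

89.7 %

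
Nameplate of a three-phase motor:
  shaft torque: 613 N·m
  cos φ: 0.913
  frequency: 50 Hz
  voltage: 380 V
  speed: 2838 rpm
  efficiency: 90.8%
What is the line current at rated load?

334 A

ω = 2π×2838/60 = 297.2 rad/s; P_out = τω = 613 × 297.2 = 182184 W
P_in = P_out / η = 182184 / 0.908 = 200643 W
I_L = P_in / (√3·V_L·cosφ) = 200643 / (1.732 × 380 × 0.913) = 334 A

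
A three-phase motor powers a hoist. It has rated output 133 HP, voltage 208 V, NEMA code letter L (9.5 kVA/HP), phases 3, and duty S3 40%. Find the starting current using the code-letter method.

3510 A

S_LR = 9.5 × 133 = 1263.5 kVA
I_LR = S_LR/(√3·V_L) = 1263500/(1.732×208) = 3510 A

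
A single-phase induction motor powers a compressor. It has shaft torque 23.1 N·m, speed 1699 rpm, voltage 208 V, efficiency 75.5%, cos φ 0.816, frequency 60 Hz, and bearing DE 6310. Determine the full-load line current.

ω = 2π×1699/60 = 177.9 rad/s; P_out = τω = 23.1 × 177.9 = 4109 W
P_in = P_out / η = 4109 / 0.755 = 5442 W
I = P_in / (V·cosφ) = 5442 / (208 × 0.816) = 32.1 A

32.1 A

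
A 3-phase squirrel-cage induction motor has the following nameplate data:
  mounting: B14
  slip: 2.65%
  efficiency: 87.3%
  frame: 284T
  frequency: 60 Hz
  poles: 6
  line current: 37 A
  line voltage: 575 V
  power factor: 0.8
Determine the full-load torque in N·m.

P_in = √3·V·I·cosφ = 1.732 × 575 × 37 × 0.8 = 29479 W
P_out = η·P_in = 0.873 × 29479 = 25735 W
n_s = 120×60/6 = 1200 rpm; n = 1200×(1−0.0265) = 1168 rpm
ω = 2π×1168/60 = 122.3 rad/s
τ = P_out/ω = 25735/122.3 = 210 N·m

210 N·m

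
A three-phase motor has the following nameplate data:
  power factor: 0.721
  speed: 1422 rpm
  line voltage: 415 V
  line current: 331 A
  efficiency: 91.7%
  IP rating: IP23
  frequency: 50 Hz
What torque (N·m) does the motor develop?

1060 N·m

P_in = √3·V·I·cosφ = 1.732 × 415 × 331 × 0.721 = 171538 W
P_out = η·P_in = 0.917 × 171538 = 157300 W
n = 1422 rpm
ω = 2π×1422/60 = 148.9 rad/s
τ = P_out/ω = 157300/148.9 = 1060 N·m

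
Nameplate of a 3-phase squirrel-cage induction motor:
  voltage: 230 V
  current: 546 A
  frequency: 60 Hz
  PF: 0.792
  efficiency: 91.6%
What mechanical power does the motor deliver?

P_in = √3·V·I·cosφ = 1.732 × 230 × 546 × 0.792 = 172264 W
P_out = η·P_in = 0.916 × 172264 = 157794 W

158 kW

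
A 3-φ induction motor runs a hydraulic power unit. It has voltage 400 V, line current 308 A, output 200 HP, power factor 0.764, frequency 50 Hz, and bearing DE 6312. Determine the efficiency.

P_out = 200 × 746 = 149200 W
P_in = √3·V_L·I_L·cosφ = 1.732 × 400 × 308 × 0.764 = 163024 W
η = P_out / P_in = 149200 / 163024 = 0.915 = 91.5%

91.5 %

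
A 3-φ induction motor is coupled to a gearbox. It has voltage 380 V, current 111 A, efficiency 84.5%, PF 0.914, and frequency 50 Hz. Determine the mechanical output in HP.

P_in = √3·V·I·cosφ = 1.732 × 380 × 111 × 0.914 = 66773 W
P_out = η·P_in = 0.845 × 66773 = 56423 W
= 56423/746 = 75.6 HP

75.6 HP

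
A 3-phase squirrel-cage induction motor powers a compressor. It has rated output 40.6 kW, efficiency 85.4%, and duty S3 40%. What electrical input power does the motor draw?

47.5 kW

P_out = 40600 W
P_in = P_out/η = 40600/0.854 = 47541 W = 47.5 kW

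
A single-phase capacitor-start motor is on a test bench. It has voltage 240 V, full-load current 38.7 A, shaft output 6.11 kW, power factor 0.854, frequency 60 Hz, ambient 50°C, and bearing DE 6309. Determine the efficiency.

77.0 %

P_out = 6.11 kW = 6110 W
P_in = V·I·cosφ = 240 × 38.7 × 0.854 = 7932 W
η = P_out / P_in = 6110 / 7932 = 0.770 = 77.0%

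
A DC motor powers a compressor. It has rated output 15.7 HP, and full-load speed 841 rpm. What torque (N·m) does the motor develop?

133 N·m

P_out = 15.7 × 746 = 11712 W
ω = 2π × 841/60 = 88.07 rad/s
τ = P_out/ω = 11712/88.07 = 133 N·m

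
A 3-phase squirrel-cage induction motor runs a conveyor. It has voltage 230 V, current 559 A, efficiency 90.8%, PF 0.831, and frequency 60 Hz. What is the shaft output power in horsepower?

225 HP

P_in = √3·V·I·cosφ = 1.732 × 230 × 559 × 0.831 = 185050 W
P_out = η·P_in = 0.908 × 185050 = 168025 W
= 168025/746 = 225 HP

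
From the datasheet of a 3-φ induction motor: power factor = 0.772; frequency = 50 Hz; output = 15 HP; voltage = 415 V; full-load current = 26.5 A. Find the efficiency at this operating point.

76.1 %

P_out = 15 × 746 = 11190 W
P_in = √3·V_L·I_L·cosφ = 1.732 × 415 × 26.5 × 0.772 = 14705 W
η = P_out / P_in = 11190 / 14705 = 0.761 = 76.1%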